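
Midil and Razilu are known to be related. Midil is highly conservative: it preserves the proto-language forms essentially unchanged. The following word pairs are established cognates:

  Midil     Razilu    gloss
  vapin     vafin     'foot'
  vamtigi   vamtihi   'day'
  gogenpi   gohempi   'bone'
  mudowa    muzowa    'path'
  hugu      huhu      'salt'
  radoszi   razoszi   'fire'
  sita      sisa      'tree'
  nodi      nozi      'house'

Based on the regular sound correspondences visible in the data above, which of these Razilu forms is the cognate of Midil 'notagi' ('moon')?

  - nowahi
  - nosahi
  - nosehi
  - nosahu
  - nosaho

nosahi

sita ~ sisa — Midil t corresponds to Razilu s between vowels (before a back vowel).
vamtigi ~ vamtihi — Midil g corresponds to Razilu h between vowels (before a front vowel).
Applying these to Midil 'notagi':
  notagi → nosagi   (t→s between vowels (before a back vowel))
  nosagi → nosahi   (g→h between vowels (before a front vowel))
So the Razilu cognate is 'nosahi'.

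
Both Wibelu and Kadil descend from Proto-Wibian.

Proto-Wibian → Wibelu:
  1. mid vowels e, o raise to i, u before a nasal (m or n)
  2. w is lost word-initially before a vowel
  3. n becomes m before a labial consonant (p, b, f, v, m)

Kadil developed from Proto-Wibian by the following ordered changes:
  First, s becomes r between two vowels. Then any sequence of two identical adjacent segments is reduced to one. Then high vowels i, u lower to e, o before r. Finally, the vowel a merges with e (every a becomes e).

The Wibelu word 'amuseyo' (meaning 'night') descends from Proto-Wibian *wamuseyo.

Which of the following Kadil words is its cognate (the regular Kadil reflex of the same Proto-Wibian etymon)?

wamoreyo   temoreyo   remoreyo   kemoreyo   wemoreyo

Kadil: start from *wamuseyo.
  rule 1 (rhotacism): wamuseyo → wamureyo
  rule 2: no change — wamureyo
  rule 3 (pre-rhotic lowering): wamureyo → wamoreyo
  rule 4 (vowel merger): wamoreyo → wemoreyo
  ⇒ Kadil wemoreyo
Only 'wemoreyo' matches the regular Kadil development of *wamuseyo.

wemoreyo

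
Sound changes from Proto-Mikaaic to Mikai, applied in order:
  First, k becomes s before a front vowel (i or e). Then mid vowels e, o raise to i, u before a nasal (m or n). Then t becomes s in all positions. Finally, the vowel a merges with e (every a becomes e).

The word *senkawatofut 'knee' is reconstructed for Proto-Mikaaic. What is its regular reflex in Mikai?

sinkewesofus

Mikai: *senkawatofut > sinkawatofut > sinkawasofus > sinkewesofus  (by pre-nasal raising, unconditioned shift, vowel merger)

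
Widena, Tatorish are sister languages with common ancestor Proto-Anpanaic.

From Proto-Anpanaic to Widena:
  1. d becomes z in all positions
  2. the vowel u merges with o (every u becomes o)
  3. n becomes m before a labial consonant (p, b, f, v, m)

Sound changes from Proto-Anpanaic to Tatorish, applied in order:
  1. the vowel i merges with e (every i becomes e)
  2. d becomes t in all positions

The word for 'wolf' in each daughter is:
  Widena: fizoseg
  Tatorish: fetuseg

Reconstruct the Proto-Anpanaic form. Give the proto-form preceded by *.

*fiduseg

Position 2: Widena has i, Tatorish has e. Widena preserves i here (none of its changes turn any other segment into i), so the proto-segment is *i.
Position 4: Widena has o, Tatorish has u. Tatorish preserves u here (none of its changes turn any other segment into u), so the proto-segment is *u.
Position 3: Widena has z, Tatorish has t. Taking the neighbouring segments as reconstructed: Widena z could go back to *d or *z; Tatorish t could go back to *t or *d — the one source consistent with every daughter is *d.
This points to *fiduseg. Verify forward in each daughter:
Widena: *fiduseg > fizuseg > fizoseg  (by unconditioned shift, vowel merger)
Tatorish: *fiduseg > feduseg > fetuseg  (by vowel merger, unconditioned shift)
No other proto-form is consistent with every reflex, so the reconstruction is *fiduseg.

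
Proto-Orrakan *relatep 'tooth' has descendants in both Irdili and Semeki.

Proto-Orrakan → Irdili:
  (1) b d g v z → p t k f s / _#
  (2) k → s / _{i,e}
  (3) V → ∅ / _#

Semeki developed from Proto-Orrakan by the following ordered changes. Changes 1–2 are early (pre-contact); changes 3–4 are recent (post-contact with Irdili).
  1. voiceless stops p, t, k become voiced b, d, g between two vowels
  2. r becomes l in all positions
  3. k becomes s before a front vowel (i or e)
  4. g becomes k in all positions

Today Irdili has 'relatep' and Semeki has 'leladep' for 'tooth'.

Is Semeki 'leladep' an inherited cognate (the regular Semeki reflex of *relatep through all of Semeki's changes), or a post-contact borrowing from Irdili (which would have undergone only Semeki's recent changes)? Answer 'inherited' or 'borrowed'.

inherited

If inherited, *relatep would pass through all of Semeki's changes:
Semeki: start from *relatep.
  rule 1 (intervocalic voicing): relatep → reladep
  rule 2 (unconditioned shift): reladep → leladep
  rule 3: no change — leladep
  rule 4: no change — leladep
  ⇒ Semeki leladep
If borrowed from Irdili 'relatep' after the early changes, it would undergo only the recent ones:
  rule 3 (palatalisation): no change (relatep)
  rule 4 (unconditioned shift): no change (relatep)
  ⇒ as a loan: relatep
Semeki 'leladep' matches the inherited outcome exactly, so it is an inherited cognate, not a loan.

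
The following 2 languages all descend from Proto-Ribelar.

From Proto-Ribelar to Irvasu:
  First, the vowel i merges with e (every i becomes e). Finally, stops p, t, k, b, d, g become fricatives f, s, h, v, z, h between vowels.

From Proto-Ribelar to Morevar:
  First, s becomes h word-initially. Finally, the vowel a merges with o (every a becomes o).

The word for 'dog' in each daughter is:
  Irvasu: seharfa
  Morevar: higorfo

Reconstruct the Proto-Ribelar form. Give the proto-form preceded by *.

Position 2: Irvasu has e, Morevar has i. Morevar preserves i here (none of its changes turn any other segment into i), so the proto-segment is *i.
Position 1: Irvasu has s, Morevar has h. Taking the neighbouring segments as reconstructed: Irvasu s can only go back to *s; Morevar h could go back to *s or *h — the one source consistent with every daughter is *s.
Position 4: Irvasu has a, Morevar has o. Irvasu preserves a here (none of its changes turn any other segment into a), so the proto-segment is *a.
Continuing position by position gives *sigarfa; check it forward:
Irvasu: *sigarfa > segarfa > seharfa  (by vowel merger, intervocalic lenition)
Morevar: start from *sigarfa.
  rule 1 (debuccalisation): sigarfa → higarfa
  rule 2 (vowel merger): higarfa → higorfo
  ⇒ Morevar higorfo
Only *sigarfa yields all of Irvasu seharfa, Morevar higorfo.

*sigarfa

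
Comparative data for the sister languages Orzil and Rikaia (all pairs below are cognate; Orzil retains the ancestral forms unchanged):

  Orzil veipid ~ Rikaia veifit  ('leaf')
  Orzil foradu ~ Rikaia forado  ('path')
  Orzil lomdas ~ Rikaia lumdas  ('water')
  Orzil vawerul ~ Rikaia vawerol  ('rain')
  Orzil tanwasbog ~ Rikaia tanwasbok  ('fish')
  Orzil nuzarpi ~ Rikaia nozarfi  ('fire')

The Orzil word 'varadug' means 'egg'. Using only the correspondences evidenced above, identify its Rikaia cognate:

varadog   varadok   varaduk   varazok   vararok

vawerul ~ vawerol, nuzarpi ~ nozarfi — Orzil u corresponds to Rikaia o after a consonant, before a consonant other than r, m, n, p, b, f, v.
tanwasbog ~ tanwasbok — Orzil g corresponds to Rikaia k word-finally.
Applying these to Orzil 'varadug':
  varadug → varadog   (u→o after a consonant, before a consonant other than r, m, n, p, b, f, v)
  varadog → varadok   (g→k word-finally)
So the Rikaia cognate is 'varadok'.

varadok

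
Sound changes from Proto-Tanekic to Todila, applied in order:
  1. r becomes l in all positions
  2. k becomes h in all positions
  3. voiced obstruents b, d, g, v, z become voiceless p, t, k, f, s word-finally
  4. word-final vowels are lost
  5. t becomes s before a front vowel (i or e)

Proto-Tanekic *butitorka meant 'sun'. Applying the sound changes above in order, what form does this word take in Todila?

busitolh

Todila: *butitorka
  butitorka → butitolka   [unconditioned shift]
  butitolka → butitolha   [unconditioned shift]
  butitolha (rule 3 does not apply)
  butitolha → butitolh   [apocope]
  butitolh → busitolh   [palatalisation]
  giving Todila busitolh.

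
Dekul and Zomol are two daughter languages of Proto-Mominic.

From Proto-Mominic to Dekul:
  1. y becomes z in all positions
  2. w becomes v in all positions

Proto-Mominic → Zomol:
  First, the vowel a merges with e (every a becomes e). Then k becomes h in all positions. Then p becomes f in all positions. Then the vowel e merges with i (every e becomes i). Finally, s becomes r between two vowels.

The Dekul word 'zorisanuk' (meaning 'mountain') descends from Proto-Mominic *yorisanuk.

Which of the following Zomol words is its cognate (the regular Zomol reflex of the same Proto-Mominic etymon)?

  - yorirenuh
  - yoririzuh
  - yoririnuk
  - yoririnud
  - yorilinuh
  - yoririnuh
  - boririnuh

Zomol: *yorisanuk
  yorisanuk → yorisenuk   [vowel merger]
  yorisenuk → yorisenuh   [unconditioned shift]
  yorisenuh (rule 3 does not apply)
  yorisenuh → yorisinuh   [vowel merger]
  yorisinuh → yoririnuh   [rhotacism]
  giving Zomol yoririnuh.
The other candidates each miss or misapply at least one Zomol change.

yoririnuh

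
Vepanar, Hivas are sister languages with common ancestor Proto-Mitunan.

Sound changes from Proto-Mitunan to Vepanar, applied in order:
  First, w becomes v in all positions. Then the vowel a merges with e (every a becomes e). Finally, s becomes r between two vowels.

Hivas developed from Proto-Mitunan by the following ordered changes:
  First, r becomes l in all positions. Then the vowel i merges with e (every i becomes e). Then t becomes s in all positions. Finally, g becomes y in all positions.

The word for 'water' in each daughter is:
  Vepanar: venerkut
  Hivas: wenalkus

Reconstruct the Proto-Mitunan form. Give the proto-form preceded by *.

Position 4: Vepanar has e, Hivas has a. Hivas preserves a here (none of its changes turn any other segment into a), so the proto-segment is *a.
Position 5: Vepanar has r, Hivas has l. Taking the neighbouring segments as reconstructed: Vepanar r can only go back to *r; Hivas l could go back to *l or *r — the one source consistent with every daughter is *r.
Continuing position by position gives *wenarkut; check it forward:
Vepanar: *wenarkut > venarkut > venerkut  (by unconditioned shift, vowel merger)
Hivas: start from *wenarkut.
  rule 1 (unconditioned shift): wenarkut → wenalkut
  rule 2: no change — wenalkut
  rule 3 (unconditioned shift): wenalkut → wenalkus
  rule 4: no change — wenalkus
  ⇒ Hivas wenalkus
Only *wenarkut yields all of Vepanar venerkut, Hivas wenalkus.

*wenarkut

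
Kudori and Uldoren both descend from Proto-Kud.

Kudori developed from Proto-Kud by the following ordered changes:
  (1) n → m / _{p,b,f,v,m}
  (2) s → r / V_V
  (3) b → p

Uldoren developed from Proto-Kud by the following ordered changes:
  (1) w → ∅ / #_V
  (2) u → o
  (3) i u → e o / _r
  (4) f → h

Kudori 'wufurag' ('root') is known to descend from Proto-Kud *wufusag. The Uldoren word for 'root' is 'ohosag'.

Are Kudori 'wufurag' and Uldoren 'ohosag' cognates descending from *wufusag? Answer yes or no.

Derive the expected Uldoren reflex of *wufusag:
Uldoren: *wufusag
  wufusag → ufusag   [glide loss]
  ufusag → ofosag   [vowel merger]
  ofosag (rule 3 does not apply)
  ofosag → ohosag   [unconditioned shift]
  giving Uldoren ohosag.
Uldoren 'ohosag' matches the regular reflex exactly, so the pair is cognate.

yes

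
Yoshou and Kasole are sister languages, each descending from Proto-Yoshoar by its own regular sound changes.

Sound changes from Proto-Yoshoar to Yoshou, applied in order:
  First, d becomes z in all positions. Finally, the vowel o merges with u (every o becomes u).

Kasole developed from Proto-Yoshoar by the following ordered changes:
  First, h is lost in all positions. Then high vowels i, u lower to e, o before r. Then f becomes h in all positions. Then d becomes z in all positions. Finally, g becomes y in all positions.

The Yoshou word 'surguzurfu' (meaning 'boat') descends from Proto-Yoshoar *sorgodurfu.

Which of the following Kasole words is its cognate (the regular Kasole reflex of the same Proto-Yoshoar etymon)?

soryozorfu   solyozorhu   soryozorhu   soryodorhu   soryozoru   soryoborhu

soryozorhu

Kasole: *sorgodurfu > sorgodorfu > sorgodorhu > sorgozorhu > soryozorhu  (by pre-rhotic lowering, unconditioned shift, unconditioned shift, unconditioned shift)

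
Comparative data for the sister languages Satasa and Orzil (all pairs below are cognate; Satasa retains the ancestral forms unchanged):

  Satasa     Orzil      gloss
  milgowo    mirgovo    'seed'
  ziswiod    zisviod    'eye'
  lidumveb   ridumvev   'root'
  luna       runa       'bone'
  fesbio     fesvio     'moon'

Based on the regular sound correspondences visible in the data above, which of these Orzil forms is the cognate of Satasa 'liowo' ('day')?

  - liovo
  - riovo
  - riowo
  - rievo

riovo

lidumveb ~ ridumvev — Satasa l corresponds to Orzil r word-initially before a front vowel.
milgowo ~ mirgovo — Satasa w corresponds to Orzil v between vowels (before a back vowel).
Applying these to Satasa 'liowo':
  liowo → riowo   (l→r word-initially before a front vowel)
  riowo → riovo   (w→v between vowels (before a back vowel))
So the Orzil cognate is 'riovo'.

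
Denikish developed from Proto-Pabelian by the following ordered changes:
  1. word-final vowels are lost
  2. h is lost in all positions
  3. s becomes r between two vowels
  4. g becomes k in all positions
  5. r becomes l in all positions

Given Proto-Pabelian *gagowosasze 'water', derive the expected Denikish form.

Denikish: *gagowosasze > gagowosasz > gagoworasz > kakoworasz > kakowolasz  (by apocope, rhotacism, unconditioned shift, unconditioned shift)

kakowolasz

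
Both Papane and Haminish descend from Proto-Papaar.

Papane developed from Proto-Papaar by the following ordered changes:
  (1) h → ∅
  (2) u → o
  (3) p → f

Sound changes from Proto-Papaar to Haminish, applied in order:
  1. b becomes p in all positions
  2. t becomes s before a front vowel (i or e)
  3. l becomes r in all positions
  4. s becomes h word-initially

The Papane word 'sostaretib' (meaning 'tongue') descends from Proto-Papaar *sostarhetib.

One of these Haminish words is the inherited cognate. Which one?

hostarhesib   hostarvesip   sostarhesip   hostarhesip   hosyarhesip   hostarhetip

hostarhesip

Haminish: start from *sostarhetib.
  rule 1 (unconditioned shift): sostarhetib → sostarhetip
  rule 2 (palatalisation): sostarhetip → sostarhesip
  rule 3: no change — sostarhesip
  rule 4 (debuccalisation): sostarhesip → hostarhesip
  ⇒ Haminish hostarhesip
Among the options, 'hostarhesip' alone shows every Haminish change applied in order.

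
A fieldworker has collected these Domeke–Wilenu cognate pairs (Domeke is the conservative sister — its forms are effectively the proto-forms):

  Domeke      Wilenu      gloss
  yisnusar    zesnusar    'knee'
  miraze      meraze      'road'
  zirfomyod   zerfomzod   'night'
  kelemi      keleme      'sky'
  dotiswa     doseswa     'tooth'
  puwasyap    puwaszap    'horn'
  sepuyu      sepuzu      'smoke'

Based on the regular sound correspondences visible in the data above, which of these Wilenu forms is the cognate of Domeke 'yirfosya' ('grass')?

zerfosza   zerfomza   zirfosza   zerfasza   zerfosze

zerfosza

yisnusar ~ zesnusar — Domeke y corresponds to Wilenu z word-initially before a front vowel.
miraze ~ meraze, zirfomyod ~ zerfomzod — Domeke i corresponds to Wilenu e after a consonant, before r.
puwasyap ~ puwaszap — Domeke y corresponds to Wilenu z after a consonant, before a back vowel.
Applying these to Domeke 'yirfosya':
  yirfosya → zirfosya   (y→z word-initially before a front vowel)
  zirfosya → zerfosya   (i→e after a consonant, before r)
  zerfosya → zerfosza   (y→z after a consonant, before a back vowel)
So the Wilenu cognate is 'zerfosza'.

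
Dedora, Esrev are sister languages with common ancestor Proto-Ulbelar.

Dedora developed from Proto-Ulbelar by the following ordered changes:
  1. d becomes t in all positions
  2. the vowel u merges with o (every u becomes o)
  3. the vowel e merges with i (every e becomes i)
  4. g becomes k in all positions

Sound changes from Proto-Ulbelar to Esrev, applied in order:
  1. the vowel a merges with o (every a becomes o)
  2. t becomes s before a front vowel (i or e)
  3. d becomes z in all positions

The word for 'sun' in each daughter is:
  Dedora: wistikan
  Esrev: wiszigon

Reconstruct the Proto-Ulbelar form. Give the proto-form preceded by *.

Position 6: Dedora has k, Esrev has g. Esrev preserves g here (none of its changes turn any other segment into g), so the proto-segment is *g.
Position 7: Dedora has a, Esrev has o. Dedora preserves a here (none of its changes turn any other segment into a), so the proto-segment is *a.
Continuing position by position gives *wisdigan; check it forward:
Dedora: *wisdigan > wistigan > wistikan  (by unconditioned shift, unconditioned shift)
Esrev: *wisdigan > wisdigon > wiszigon  (by vowel merger, unconditioned shift)
Only *wisdigan yields all of Dedora wistikan, Esrev wiszigon.

*wisdigan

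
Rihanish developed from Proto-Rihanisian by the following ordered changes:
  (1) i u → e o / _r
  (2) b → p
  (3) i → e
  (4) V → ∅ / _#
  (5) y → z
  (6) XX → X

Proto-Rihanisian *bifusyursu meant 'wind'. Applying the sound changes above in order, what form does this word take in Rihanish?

pefuszors

Rihanish: *bifusyursu > bifusyorsu > pifusyorsu > pefusyorsu > pefusyors > pefuszors  (by pre-rhotic lowering, unconditioned shift, vowel merger, apocope, unconditioned shift)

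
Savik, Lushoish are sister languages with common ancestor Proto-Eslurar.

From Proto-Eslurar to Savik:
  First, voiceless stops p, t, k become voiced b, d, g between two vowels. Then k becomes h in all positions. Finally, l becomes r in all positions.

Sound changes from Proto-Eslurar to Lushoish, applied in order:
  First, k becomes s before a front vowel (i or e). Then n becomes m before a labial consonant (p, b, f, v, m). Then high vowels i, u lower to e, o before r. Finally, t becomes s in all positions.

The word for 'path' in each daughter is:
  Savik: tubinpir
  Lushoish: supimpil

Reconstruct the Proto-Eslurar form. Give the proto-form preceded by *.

*tupinpil

Position 1: Savik has t, Lushoish has s. Savik preserves t here (none of its changes turn any other segment into t), so the proto-segment is *t.
Position 8: Savik has r, Lushoish has l. Lushoish preserves l here (none of its changes turn any other segment into l), so the proto-segment is *l.
Verify the candidate proto-form against each daughter:
Savik: *tupinpil > tubinpil > tubinpir  (by intervocalic voicing, unconditioned shift)
Lushoish: *tupinpil > tupimpil > supimpil  (by nasal place assimilation, unconditioned shift)
Only *tupinpil yields all of Savik tubinpir, Lushoish supimpil.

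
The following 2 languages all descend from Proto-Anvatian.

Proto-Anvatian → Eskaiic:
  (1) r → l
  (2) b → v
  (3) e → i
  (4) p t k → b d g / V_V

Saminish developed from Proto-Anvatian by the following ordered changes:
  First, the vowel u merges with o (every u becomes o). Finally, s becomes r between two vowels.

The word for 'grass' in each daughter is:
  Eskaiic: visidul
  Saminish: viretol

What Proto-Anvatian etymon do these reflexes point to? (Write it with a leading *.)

*visetul

Position 6: Eskaiic has u, Saminish has o. Eskaiic preserves u here (none of its changes turn any other segment into u), so the proto-segment is *u.
Position 3: Eskaiic has s, Saminish has r. Eskaiic preserves s here (none of its changes turn any other segment into s), so the proto-segment is *s.
Position 5: Eskaiic has d, Saminish has t. Saminish preserves t here (none of its changes turn any other segment into t), so the proto-segment is *t.
Verify the candidate proto-form against each daughter:
Eskaiic: *visetul
  visetul (rule 1 does not apply)
  visetul (rule 2 does not apply)
  visetul → visitul   [vowel merger]
  visitul → visidul   [intervocalic voicing]
  giving Eskaiic visidul.
Saminish: *visetul
  visetul → visetol   [vowel merger]
  visetol → viretol   [rhotacism]
  giving Saminish viretol.
Only *visetul yields all of Eskaiic visidul, Saminish viretol.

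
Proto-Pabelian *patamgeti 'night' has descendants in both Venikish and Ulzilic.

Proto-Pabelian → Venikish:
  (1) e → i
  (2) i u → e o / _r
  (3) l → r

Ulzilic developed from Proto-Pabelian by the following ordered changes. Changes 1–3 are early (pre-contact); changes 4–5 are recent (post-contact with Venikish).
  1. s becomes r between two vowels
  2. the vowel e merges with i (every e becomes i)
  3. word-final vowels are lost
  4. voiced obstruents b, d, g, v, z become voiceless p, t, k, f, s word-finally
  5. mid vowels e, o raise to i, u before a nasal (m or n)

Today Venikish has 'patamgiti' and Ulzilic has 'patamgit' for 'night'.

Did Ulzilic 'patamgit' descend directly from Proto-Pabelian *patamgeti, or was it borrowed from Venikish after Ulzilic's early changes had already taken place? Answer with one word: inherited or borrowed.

If inherited, *patamgeti would pass through all of Ulzilic's changes:
Ulzilic: *patamgeti
  patamgeti (rule 1 does not apply)
  patamgeti → patamgiti   [vowel merger]
  patamgiti → patamgit   [apocope]
  patamgit (rule 4 does not apply)
  patamgit (rule 5 does not apply)
  giving Ulzilic patamgit.
If borrowed from Venikish 'patamgiti' after the early changes, it would undergo only the recent ones:
  rule 4 (final devoicing): no change (patamgiti)
  rule 5 (pre-nasal raising): no change (patamgiti)
  ⇒ as a loan: patamgiti
Ulzilic 'patamgit' matches the inherited outcome exactly, so it is an inherited cognate, not a loan.

inherited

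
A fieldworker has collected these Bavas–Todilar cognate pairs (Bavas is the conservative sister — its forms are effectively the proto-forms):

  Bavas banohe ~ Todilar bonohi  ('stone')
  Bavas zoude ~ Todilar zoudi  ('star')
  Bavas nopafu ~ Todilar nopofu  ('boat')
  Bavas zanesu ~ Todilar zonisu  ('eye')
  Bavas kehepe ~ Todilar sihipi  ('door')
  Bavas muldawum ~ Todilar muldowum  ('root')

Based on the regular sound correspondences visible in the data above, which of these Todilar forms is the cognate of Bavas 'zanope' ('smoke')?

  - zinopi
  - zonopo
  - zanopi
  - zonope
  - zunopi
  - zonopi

zonopi

banohe ~ bonohi, zanesu ~ zonisu — Bavas a corresponds to Todilar o after a consonant, before a nasal.
banohe ~ bonohi, zoude ~ zoudi — Bavas e corresponds to Todilar i word-finally.
Applying these to Bavas 'zanope':
  zanope → zonope   (a→o after a consonant, before a nasal)
  zonope → zonopi   (e→i word-finally)
So the Todilar cognate is 'zonopi'.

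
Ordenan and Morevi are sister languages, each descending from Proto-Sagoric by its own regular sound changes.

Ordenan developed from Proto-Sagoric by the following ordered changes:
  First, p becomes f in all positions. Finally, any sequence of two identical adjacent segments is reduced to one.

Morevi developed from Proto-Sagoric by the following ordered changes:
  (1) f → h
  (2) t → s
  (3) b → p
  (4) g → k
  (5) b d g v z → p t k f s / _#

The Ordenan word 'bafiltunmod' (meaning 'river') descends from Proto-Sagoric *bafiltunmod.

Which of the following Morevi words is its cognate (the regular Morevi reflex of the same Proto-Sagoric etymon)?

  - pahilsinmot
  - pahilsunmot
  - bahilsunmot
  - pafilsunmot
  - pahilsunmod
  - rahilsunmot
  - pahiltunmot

pahilsunmot

Morevi: start from *bafiltunmod.
  rule 1 (unconditioned shift): bafiltunmod → bahiltunmod
  rule 2 (unconditioned shift): bahiltunmod → bahilsunmod
  rule 3 (unconditioned shift): bahilsunmod → pahilsunmod
  rule 4: no change — pahilsunmod
  rule 5 (final devoicing): pahilsunmod → pahilsunmot
  ⇒ Morevi pahilsunmot
The other candidates each miss or misapply at least one Morevi change.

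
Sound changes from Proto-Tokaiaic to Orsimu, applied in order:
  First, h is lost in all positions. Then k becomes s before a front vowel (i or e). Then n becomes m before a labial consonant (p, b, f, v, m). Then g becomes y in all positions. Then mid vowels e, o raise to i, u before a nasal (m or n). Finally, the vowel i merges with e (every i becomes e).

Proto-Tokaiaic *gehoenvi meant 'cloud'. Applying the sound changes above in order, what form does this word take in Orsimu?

yeoemve

Orsimu: start from *gehoenvi.
  rule 1 (h-loss): gehoenvi → geoenvi
  rule 2: no change — geoenvi
  rule 3 (nasal place assimilation): geoenvi → geoemvi
  rule 4 (unconditioned shift): geoemvi → yeoemvi
  rule 5 (pre-nasal raising): yeoemvi → yeoimvi
  rule 6 (vowel merger): yeoimvi → yeoemve
  ⇒ Orsimu yeoemve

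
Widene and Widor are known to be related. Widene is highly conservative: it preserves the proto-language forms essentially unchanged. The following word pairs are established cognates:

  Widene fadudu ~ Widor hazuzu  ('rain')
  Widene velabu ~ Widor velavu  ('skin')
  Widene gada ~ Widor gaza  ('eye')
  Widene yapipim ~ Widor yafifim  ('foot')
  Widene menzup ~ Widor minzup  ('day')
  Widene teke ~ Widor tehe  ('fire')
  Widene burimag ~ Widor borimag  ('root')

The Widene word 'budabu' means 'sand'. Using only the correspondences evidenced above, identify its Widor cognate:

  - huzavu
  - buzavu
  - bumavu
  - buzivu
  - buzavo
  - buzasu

gada ~ gaza — Widene d corresponds to Widor z between vowels (before a back vowel).
velabu ~ velavu — Widene b corresponds to Widor v between vowels (before a back vowel).
Applying these to Widene 'budabu':
  budabu → buzabu   (d→z between vowels (before a back vowel))
  buzabu → buzavu   (b→v between vowels (before a back vowel))
So the Widor cognate is 'buzavu'.

buzavu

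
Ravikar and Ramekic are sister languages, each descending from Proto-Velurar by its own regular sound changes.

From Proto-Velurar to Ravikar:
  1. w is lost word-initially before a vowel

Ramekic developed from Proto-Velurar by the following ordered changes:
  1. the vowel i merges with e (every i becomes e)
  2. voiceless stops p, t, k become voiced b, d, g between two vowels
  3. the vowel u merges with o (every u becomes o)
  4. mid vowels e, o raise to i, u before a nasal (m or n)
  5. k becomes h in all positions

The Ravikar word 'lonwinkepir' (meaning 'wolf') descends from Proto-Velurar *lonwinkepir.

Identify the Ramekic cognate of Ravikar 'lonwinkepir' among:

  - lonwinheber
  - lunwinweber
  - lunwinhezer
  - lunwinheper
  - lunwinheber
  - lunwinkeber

lunwinheber

Ramekic: *lonwinkepir
  lonwinkepir → lonwenkeper   [vowel merger]
  lonwenkeper → lonwenkeber   [intervocalic voicing]
  lonwenkeber (rule 3 does not apply)
  lonwenkeber → lunwinkeber   [pre-nasal raising]
  lunwinkeber → lunwinheber   [unconditioned shift]
  giving Ramekic lunwinheber.
The other candidates each miss or misapply at least one Ramekic change.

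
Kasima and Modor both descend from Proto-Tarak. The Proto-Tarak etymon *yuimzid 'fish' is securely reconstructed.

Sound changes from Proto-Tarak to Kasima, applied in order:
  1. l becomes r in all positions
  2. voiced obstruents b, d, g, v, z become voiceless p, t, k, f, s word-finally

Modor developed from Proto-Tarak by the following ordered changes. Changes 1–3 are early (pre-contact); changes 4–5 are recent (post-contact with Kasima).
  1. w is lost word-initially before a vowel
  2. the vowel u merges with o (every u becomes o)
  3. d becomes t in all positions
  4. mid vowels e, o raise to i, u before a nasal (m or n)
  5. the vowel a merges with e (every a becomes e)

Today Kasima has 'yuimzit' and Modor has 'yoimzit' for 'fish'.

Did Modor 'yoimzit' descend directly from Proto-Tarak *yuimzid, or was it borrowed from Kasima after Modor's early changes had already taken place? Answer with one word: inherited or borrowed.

If inherited, *yuimzid would pass through all of Modor's changes:
Modor: *yuimzid
  yuimzid (rule 1 does not apply)
  yuimzid → yoimzid   [vowel merger]
  yoimzid → yoimzit   [unconditioned shift]
  yoimzit (rule 4 does not apply)
  yoimzit (rule 5 does not apply)
  giving Modor yoimzit.
If borrowed from Kasima 'yuimzit' after the early changes, it would undergo only the recent ones:
  rule 4 (pre-nasal raising): no change (yuimzit)
  rule 5 (vowel merger): no change (yuimzit)
  ⇒ as a loan: yuimzit
Modor 'yoimzit' matches the inherited outcome exactly, so it is an inherited cognate, not a loan.

inherited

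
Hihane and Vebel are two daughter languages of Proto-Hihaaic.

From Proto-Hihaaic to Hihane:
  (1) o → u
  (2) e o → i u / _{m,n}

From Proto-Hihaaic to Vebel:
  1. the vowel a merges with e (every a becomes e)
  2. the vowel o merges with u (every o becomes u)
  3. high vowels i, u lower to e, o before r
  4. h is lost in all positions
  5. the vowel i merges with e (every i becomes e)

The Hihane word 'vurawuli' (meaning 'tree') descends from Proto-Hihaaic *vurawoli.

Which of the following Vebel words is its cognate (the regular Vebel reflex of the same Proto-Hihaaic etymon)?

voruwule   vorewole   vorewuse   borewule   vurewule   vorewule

vorewule

Vebel: start from *vurawoli.
  rule 1 (vowel merger): vurawoli → vurewoli
  rule 2 (vowel merger): vurewoli → vurewuli
  rule 3 (pre-rhotic lowering): vurewuli → vorewuli
  rule 4: no change — vorewuli
  rule 5 (vowel merger): vorewuli → vorewule
  ⇒ Vebel vorewule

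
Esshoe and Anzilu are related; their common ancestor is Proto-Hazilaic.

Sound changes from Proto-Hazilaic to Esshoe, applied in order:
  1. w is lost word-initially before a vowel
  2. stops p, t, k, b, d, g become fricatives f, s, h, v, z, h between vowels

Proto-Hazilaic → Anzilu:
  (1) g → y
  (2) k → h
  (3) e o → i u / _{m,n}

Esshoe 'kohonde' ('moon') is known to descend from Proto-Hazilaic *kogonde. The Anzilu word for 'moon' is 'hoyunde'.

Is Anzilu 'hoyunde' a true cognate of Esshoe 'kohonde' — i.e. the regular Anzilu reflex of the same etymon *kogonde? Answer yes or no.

yes

Derive the expected Anzilu reflex of *kogonde:
Anzilu: *kogonde > koyonde > hoyonde > hoyunde  (by unconditioned shift, unconditioned shift, pre-nasal raising)
Anzilu 'hoyunde' matches the regular reflex exactly, so the pair is cognate.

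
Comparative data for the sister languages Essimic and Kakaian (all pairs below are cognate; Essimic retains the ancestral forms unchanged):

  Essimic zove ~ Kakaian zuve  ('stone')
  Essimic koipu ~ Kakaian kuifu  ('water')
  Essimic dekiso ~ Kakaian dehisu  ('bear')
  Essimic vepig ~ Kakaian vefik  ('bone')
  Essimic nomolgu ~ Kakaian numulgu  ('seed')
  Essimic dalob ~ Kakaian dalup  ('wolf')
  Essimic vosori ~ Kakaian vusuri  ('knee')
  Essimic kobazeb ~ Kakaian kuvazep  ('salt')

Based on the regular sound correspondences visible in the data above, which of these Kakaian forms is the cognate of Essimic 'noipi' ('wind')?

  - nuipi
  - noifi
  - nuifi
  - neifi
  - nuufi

nuifi

koipu ~ kuifu — Essimic o corresponds to Kakaian u after a consonant, before a front vowel.
vepig ~ vefik — Essimic p corresponds to Kakaian f between vowels (before a front vowel).
Applying these to Essimic 'noipi':
  noipi → nuipi   (o→u after a consonant, before a front vowel)
  nuipi → nuifi   (p→f between vowels (before a front vowel))
So the Kakaian cognate is 'nuifi'.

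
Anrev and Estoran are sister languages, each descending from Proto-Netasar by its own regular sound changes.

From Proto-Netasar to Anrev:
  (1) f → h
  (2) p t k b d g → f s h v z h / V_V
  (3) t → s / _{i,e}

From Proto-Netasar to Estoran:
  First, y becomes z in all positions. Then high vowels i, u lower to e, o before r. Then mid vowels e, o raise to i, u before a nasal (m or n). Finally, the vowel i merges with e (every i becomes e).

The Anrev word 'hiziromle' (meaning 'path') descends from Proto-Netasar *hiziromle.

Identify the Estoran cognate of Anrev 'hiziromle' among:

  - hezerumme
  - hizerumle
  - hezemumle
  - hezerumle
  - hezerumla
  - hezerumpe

hezerumle

Estoran: *hiziromle > hizeromle > hizerumle > hezerumle  (by pre-rhotic lowering, pre-nasal raising, vowel merger)
The other candidates each miss or misapply at least one Estoran change.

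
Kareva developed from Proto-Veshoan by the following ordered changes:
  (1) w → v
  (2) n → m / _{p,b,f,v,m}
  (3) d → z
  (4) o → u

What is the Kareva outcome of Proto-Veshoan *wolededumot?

vulezezumut

Kareva: *wolededumot
  wolededumot → volededumot   [unconditioned shift]
  volededumot (rule 2 does not apply)
  volededumot → volezezumot   [unconditioned shift]
  volezezumot → vulezezumut   [vowel merger]
  giving Kareva vulezezumut.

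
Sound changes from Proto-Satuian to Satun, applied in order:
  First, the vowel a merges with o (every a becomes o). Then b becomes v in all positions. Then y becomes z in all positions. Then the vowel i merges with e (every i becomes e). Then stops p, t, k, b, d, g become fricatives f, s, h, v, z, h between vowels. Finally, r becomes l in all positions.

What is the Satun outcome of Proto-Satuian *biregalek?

Satun: *biregalek
  biregalek → biregolek   [vowel merger]
  biregolek → viregolek   [unconditioned shift]
  viregolek (rule 3 does not apply)
  viregolek → veregolek   [vowel merger]
  veregolek → vereholek   [intervocalic lenition]
  vereholek → veleholek   [unconditioned shift]
  giving Satun veleholek.

veleholek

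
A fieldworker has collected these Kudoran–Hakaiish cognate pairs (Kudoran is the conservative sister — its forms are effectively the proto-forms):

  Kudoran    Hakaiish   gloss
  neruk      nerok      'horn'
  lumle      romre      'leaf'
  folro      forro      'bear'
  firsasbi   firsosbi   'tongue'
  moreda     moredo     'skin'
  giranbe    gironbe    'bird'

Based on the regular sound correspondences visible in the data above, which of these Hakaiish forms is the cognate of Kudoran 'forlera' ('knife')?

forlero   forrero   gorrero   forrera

forrero

lumle ~ romre — Kudoran l corresponds to Hakaiish r after a consonant, before a front vowel.
moreda ~ moredo — Kudoran a corresponds to Hakaiish o word-finally.
Applying these to Kudoran 'forlera':
  forlera → forrera   (l→r after a consonant, before a front vowel)
  forrera → forrero   (a→o word-finally)
So the Hakaiish cognate is 'forrero'.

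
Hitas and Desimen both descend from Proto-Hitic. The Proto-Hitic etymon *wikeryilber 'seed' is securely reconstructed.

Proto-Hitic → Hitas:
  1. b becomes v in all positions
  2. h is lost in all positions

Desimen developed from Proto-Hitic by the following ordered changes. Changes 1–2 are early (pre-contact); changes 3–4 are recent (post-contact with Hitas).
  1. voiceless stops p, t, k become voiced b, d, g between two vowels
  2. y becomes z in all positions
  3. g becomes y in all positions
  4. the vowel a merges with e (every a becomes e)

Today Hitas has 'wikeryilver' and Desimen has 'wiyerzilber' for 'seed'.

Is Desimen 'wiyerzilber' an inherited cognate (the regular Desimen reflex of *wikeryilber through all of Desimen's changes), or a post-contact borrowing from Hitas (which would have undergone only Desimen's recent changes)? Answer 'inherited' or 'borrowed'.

inherited

If inherited, *wikeryilber would pass through all of Desimen's changes:
Desimen: *wikeryilber
  wikeryilber → wigeryilber   [intervocalic voicing]
  wigeryilber → wigerzilber   [unconditioned shift]
  wigerzilber → wiyerzilber   [unconditioned shift]
  wiyerzilber (rule 4 does not apply)
  giving Desimen wiyerzilber.
If borrowed from Hitas 'wikeryilver' after the early changes, it would undergo only the recent ones:
  rule 3 (unconditioned shift): no change (wikeryilver)
  rule 4 (vowel merger): no change (wikeryilver)
  ⇒ as a loan: wikeryilver
Desimen 'wiyerzilber' matches the inherited outcome exactly, so it is an inherited cognate, not a loan.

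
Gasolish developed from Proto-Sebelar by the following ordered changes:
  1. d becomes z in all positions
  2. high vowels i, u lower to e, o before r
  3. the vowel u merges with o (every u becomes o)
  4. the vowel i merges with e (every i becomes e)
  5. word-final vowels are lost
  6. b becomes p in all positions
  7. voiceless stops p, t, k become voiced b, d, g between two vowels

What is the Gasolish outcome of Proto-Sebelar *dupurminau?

zobormena

Gasolish: *dupurminau > zupurminau > zuporminau > zoporminao > zopormenao > zopormena > zobormena  (by unconditioned shift, pre-rhotic lowering, vowel merger, vowel merger, apocope, intervocalic voicing)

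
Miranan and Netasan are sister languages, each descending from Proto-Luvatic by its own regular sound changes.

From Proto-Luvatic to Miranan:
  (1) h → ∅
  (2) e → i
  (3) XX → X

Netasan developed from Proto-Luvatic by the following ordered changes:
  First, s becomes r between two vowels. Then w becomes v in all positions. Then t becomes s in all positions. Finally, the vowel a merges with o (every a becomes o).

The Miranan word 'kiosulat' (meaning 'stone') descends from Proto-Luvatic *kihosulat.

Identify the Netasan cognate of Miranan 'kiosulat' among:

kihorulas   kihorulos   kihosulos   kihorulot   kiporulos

kihorulos

Netasan: *kihosulat
  kihosulat → kihorulat   [rhotacism]
  kihorulat (rule 2 does not apply)
  kihorulat → kihorulas   [unconditioned shift]
  kihorulas → kihorulos   [vowel merger]
  giving Netasan kihorulos.
The other candidates each miss or misapply at least one Netasan change.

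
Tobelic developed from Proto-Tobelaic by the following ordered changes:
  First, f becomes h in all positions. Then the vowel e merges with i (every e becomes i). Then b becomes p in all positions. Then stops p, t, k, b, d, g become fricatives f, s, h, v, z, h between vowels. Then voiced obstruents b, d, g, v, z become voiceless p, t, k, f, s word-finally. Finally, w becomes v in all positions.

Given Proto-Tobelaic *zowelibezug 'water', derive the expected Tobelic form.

Tobelic: start from *zowelibezug.
  rule 1: no change — zowelibezug
  rule 2 (vowel merger): zowelibezug → zowilibizug
  rule 3 (unconditioned shift): zowilibizug → zowilipizug
  rule 4 (intervocalic lenition): zowilipizug → zowilifizug
  rule 5 (final devoicing): zowilifizug → zowilifizuk
  rule 6 (unconditioned shift): zowilifizuk → zovilifizuk
  ⇒ Tobelic zovilifizuk

zovilifizuk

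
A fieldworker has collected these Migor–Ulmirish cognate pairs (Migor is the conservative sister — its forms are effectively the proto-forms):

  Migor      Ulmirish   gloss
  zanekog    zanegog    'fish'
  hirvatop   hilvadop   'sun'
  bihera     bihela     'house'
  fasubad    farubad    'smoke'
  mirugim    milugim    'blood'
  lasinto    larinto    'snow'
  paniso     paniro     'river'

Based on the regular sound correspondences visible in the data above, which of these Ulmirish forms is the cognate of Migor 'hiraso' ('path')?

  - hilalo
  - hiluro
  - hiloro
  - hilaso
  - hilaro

bihera ~ bihela — Migor r corresponds to Ulmirish l between vowels (before a back vowel).
paniso ~ paniro — Migor s corresponds to Ulmirish r between vowels (before a back vowel).
Applying these to Migor 'hiraso':
  hiraso → hilaso   (r→l between vowels (before a back vowel))
  hilaso → hilaro   (s→r between vowels (before a back vowel))
So the Ulmirish cognate is 'hilaro'.

hilaro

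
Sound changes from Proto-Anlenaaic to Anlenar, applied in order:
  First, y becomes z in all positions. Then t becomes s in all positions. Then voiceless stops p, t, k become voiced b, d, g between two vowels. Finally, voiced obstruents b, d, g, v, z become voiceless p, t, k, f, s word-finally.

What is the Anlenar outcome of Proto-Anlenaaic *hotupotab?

Anlenar: start from *hotupotab.
  rule 1: no change — hotupotab
  rule 2 (unconditioned shift): hotupotab → hosuposab
  rule 3 (intervocalic voicing): hosuposab → hosubosab
  rule 4 (final devoicing): hosubosab → hosubosap
  ⇒ Anlenar hosubosap

hosubosap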